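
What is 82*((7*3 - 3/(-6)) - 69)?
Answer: -3895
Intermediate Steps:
82*((7*3 - 3/(-6)) - 69) = 82*((21 - 3*(-1/6)) - 69) = 82*((21 + 1/2) - 69) = 82*(43/2 - 69) = 82*(-95/2) = -3895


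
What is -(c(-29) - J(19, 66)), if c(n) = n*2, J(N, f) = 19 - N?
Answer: 58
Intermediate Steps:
c(n) = 2*n
-(c(-29) - J(19, 66)) = -(2*(-29) - (19 - 1*19)) = -(-58 - (19 - 19)) = -(-58 - 1*0) = -(-58 + 0) = -1*(-58) = 58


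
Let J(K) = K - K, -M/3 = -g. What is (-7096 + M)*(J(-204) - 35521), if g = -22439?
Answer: 2643224173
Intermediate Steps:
M = -67317 (M = -(-3)*(-22439) = -3*22439 = -67317)
J(K) = 0
(-7096 + M)*(J(-204) - 35521) = (-7096 - 67317)*(0 - 35521) = -74413*(-35521) = 2643224173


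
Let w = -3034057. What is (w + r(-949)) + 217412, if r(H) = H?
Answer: -2817594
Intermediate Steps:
(w + r(-949)) + 217412 = (-3034057 - 949) + 217412 = -3035006 + 217412 = -2817594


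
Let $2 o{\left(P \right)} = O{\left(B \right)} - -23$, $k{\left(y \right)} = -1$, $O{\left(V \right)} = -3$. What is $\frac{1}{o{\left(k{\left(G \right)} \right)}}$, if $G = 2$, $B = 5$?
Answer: $\frac{1}{10} \approx 0.1$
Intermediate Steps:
$o{\left(P \right)} = 10$ ($o{\left(P \right)} = \frac{-3 - -23}{2} = \frac{-3 + 23}{2} = \frac{1}{2} \cdot 20 = 10$)
$\frac{1}{o{\left(k{\left(G \right)} \right)}} = \frac{1}{10}$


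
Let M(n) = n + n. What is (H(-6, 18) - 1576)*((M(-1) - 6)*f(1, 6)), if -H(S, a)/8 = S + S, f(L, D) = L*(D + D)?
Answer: 142080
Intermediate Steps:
M(n) = 2*n
f(L, D) = 2*D*L (f(L, D) = L*(2*D) = 2*D*L)
H(S, a) = -16*S (H(S, a) = -8*(S + S) = -16*S)
(H(-6, 18) - 1576)*((M(-1) - 6)*f(1, 6)) = (-16*(-6) - 1576)*((2*(-1) - 6)*(2*6*1)) = (96 - 1576)*((-2 - 6)*12) = -(-11840)*12 = -1480*(-96) = 142080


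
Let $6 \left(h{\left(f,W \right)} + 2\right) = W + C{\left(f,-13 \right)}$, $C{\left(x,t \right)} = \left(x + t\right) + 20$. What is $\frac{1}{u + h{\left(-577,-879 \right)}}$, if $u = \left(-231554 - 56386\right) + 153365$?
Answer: $- \frac{2}{269637} \approx -7.4174 \cdot 10^{-6}$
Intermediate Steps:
$C{\left(x,t \right)} = 20 + t + x$ ($C{\left(x,t \right)} = \left(t + x\right) + 20 = 20 + t + x$)
$h{\left(f,W \right)} = - \frac{5}{6} + \frac{W}{6} + \frac{f}{6}$ ($h{\left(f,W \right)} = -2 + \frac{W + \left(20 - 13 + f\right)}{6} = -2 + \frac{W + \left(7 + f\right)}{6} = -2 + \frac{7 + W + f}{6} = -2 + \left(\frac{7}{6} + \frac{W}{6} + \frac{f}{6}\right) = - \frac{5}{6} + \frac{W}{6} + \frac{f}{6}$)
$u = -134575$ ($u = -287940 + 153365 = -134575$)
$\frac{1}{u + h{\left(-577,-879 \right)}} = \frac{1}{-134575 + \left(- \frac{5}{6} + \frac{1}{6} \left(-879\right) + \frac{1}{6} \left(-577\right)\right)} = \frac{1}{-134575 - \frac{487}{2}} = \frac{1}{- \frac{269637}{2}} = - \frac{2}{269637}$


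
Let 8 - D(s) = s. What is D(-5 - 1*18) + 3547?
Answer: 3578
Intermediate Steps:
D(s) = 8 - s
D(-5 - 1*18) + 3547 = (8 - (-5 - 1*18)) + 3547 = (8 - (-5 - 18)) + 3547 = (8 - 1*(-23)) + 3547 = (8 + 23) + 3547 = 31 + 3547 = 3578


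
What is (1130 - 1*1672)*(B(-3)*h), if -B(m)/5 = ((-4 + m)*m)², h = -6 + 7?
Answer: 1195110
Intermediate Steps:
h = 1
B(m) = -5*m²*(-4 + m)²
(1130 - 1*1672)*(B(-3)*h) = (1130 - 1*1672)*(-5*(-3)²*(-4 - 3)²*1) = (1130 - 1672)*(-5*9*(-7)²*1) = -542*(-5*9*49) = -(-1195110) = -542*(-2205) = 1195110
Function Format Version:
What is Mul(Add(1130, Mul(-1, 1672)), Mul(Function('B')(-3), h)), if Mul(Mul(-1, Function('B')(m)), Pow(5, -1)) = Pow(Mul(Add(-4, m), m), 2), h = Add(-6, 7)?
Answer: 1195110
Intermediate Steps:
h = 1
Function('B')(m) = Mul(-5, Pow(m, 2), Pow(Add(-4, m), 2)) (Function('B')(m) = Mul(-5, Pow(Mul(Add(-4, m), m), 2)) = Mul(-5, Pow(Mul(m, Add(-4, m)), 2)) = Mul(-5, Mul(Pow(m, 2), Pow(Add(-4, m), 2))) = Mul(-5, Pow(m, 2), Pow(Add(-4, m), 2)))
Mul(Add(1130, Mul(-1, 1672)), Mul(Function('B')(-3), h)) = Mul(Add(1130, Mul(-1, 1672)), Mul(Mul(-5, Pow(-3, 2), Pow(Add(-4, -3), 2)), 1)) = Mul(Add(1130, -1672), Mul(Mul(-5, 9, Pow(-7, 2)), 1)) = Mul(-542, Mul(Mul(-5, 9, 49), 1)) = Mul(-542, Mul(-2205, 1)) = Mul(-542, -2205) = 1195110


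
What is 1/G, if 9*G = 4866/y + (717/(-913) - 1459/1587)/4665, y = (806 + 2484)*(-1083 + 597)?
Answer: -360255205503270/136443962129 ≈ -2640.3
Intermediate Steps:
y = -1598940 (y = 3290*(-486) = -1598940)
G = -136443962129/360255205503270 (G = (4866/(-1598940) + (717/(-913) - 1459/1587)/4665)/9 = (4866*(-1/1598940) + (717*(-1/913) - 1459*1/1587)*(1/4665))/9 = (-811/266490 + (-717/913 - 1459/1587)*(1/4665))/9 = (-811/266490 - 2469946/1448931*1/4665)/9 = (-811/266490 - 2469946/6759263115)/9 = (⅑)*(-136443962129/40028356167030) = -136443962129/360255205503270 ≈ -0.00037874)
1/G = 1/(-136443962129/360255205503270) = -360255205503270/136443962129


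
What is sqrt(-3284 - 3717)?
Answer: I*sqrt(7001) ≈ 83.672*I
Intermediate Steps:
sqrt(-3284 - 3717) = sqrt(-7001) = I*sqrt(7001)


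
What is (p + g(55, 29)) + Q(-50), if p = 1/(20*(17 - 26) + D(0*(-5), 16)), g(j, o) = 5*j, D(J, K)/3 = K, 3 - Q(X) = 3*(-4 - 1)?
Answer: 38675/132 ≈ 292.99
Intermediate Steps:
Q(X) = 18 (Q(X) = 3 - 3*(-4 - 1) = 3 - 3*(-5) = 3 - 1*(-15) = 3 + 15 = 18)
D(J, K) = 3*K
p = -1/132 (p = 1/(20*(17 - 26) + 3*16) = 1/(20*(-9) + 48) = 1/(-180 + 48) = 1/(-132) = -1/132 ≈ -0.0075758)
(p + g(55, 29)) + Q(-50) = (-1/132 + 5*55) + 18 = (-1/132 + 275) + 18 = 36299/132 + 18 = 38675/132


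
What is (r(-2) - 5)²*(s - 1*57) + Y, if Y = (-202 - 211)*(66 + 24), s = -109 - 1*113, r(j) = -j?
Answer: -39681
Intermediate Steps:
s = -222 (s = -109 - 113 = -222)
Y = -37170 (Y = -413*90 = -37170)
(r(-2) - 5)²*(s - 1*57) + Y = (-1*(-2) - 5)²*(-222 - 1*57) - 37170 = (2 - 5)²*(-222 - 57) - 37170 = (-3)²*(-279) - 37170 = 9*(-279) - 37170 = -2511 - 37170 = -39681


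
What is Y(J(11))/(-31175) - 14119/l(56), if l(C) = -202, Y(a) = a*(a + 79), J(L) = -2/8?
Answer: 704262083/10075760 ≈ 69.897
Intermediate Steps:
J(L) = -1/4 (J(L) = -2*1/8 = -1/4)
Y(a) = a*(79 + a)
Y(J(11))/(-31175) - 14119/l(56) = -(79 - 1/4)/4/(-31175) - 14119/(-202) = -1/4*315/4*(-1/31175) - 14119*(-1/202) = -315/16*(-1/31175) + 14119/202 = 63/99760 + 14119/202 = 704262083/10075760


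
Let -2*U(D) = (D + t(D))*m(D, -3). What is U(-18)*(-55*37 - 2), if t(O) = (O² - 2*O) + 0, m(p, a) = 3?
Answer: 1044981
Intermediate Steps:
t(O) = O² - 2*O
U(D) = -3*D/2 - 3*D*(-2 + D)/2 (U(D) = -(D + D*(-2 + D))*3/2 = -(3*D + 3*D*(-2 + D))/2 = -3*D/2 - 3*D*(-2 + D)/2)
U(-18)*(-55*37 - 2) = ((3/2)*(-18)*(1 - 1*(-18)))*(-55*37 - 2) = ((3/2)*(-18)*(1 + 18))*(-2035 - 2) = ((3/2)*(-18)*19)*(-2037) = -513*(-2037) = 1044981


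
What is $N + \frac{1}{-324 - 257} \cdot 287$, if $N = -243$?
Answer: $- \frac{20210}{83} \approx -243.49$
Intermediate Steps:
$N + \frac{1}{-324 - 257} \cdot 287 = -243 + \frac{1}{-324 - 257} \cdot 287 = -243 + \frac{1}{-581} \cdot 287 = -243 - \frac{41}{83} = - \frac{20210}{83}$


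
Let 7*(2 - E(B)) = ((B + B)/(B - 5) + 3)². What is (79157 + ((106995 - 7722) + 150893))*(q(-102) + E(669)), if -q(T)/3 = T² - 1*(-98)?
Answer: -8005924624423531/771568 ≈ -1.0376e+10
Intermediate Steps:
q(T) = -294 - 3*T² (q(T) = -3*(T² - 1*(-98)) = -3*(T² + 98) = -3*(98 + T²) = -294 - 3*T²)
E(B) = 2 - (3 + 2*B/(-5 + B))²/7 (E(B) = 2 - ((B + B)/(B - 5) + 3)²/7 = 2 - ((2*B)/(-5 + B) + 3)²/7 = 2 - (2*B/(-5 + B) + 3)²/7 = 2 - (3 + 2*B/(-5 + B))²/7)
(79157 + ((106995 - 7722) + 150893))*(q(-102) + E(669)) = (79157 + ((106995 - 7722) + 150893))*((-294 - 3*(-102)²) + (2 - 25*(-3 + 669)²/(7*(-5 + 669)²))) = (79157 + (99273 + 150893))*((-294 - 3*10404) + (2 - 25/7*666²/664²)) = (79157 + 250166)*((-294 - 31212) + (2 - 25/7*1/440896*443556)) = 329323*(-31506 + (2 - 2772225/771568)) = 329323*(-31506 - 1229089/771568) = 329323*(-24310250497/771568) = -8005924624423531/771568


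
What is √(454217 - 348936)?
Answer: √105281 ≈ 324.47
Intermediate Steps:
√(454217 - 348936) = √105281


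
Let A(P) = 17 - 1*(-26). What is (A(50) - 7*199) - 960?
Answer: -2310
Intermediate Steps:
A(P) = 43 (A(P) = 17 + 26 = 43)
(A(50) - 7*199) - 960 = (43 - 7*199) - 960 = (43 - 1393) - 960 = -1350 - 960 = -2310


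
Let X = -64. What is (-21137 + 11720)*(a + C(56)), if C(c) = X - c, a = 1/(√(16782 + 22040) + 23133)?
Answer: 604680645741219/535096867 + 9417*√38822/535096867 ≈ 1.1300e+6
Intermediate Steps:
a = 1/(23133 + √38822) (a = 1/(√38822 + 23133) = 1/(23133 + √38822) ≈ 4.2863e-5)
C(c) = -64 - c
(-21137 + 11720)*(a + C(56)) = (-21137 + 11720)*((23133/535096867 - √38822/535096867) + (-64 - 1*56)) = -9417*((23133/535096867 - √38822/535096867) + (-64 - 56)) = -9417*((23133/535096867 - √38822/535096867) - 120) = -9417*(-64211600907/535096867 - √38822/535096867) = 604680645741219/535096867 + 9417*√38822/535096867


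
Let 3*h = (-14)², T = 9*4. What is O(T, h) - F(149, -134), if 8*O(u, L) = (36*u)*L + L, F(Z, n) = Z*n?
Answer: 183349/6 ≈ 30558.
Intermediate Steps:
T = 36
h = 196/3 (h = (⅓)*(-14)² = (⅓)*196 = 196/3 ≈ 65.333)
O(u, L) = L/8 + 9*L*u/2 (O(u, L) = ((36*u)*L + L)/8 = (36*L*u + L)/8 = (L + 36*L*u)/8 = L/8 + 9*L*u/2)
O(T, h) - F(149, -134) = (⅛)*(196/3)*(1 + 36*36) - 149*(-134) = (⅛)*(196/3)*(1 + 1296) - 1*(-19966) = (⅛)*(196/3)*1297 + 19966 = 63553/6 + 19966 = 183349/6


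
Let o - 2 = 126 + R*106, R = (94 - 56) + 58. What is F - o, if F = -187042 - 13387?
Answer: -210733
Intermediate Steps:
R = 96 (R = 38 + 58 = 96)
o = 10304 (o = 2 + (126 + 96*106) = 2 + (126 + 10176) = 2 + 10302 = 10304)
F = -200429
F - o = -200429 - 1*10304 = -200429 - 10304 = -210733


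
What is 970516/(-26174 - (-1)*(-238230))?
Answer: -242629/66101 ≈ -3.6706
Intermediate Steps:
970516/(-26174 - (-1)*(-238230)) = 970516/(-26174 - 1*238230) = 970516/(-26174 - 238230) = 970516/(-264404) = 970516*(-1/264404) = -242629/66101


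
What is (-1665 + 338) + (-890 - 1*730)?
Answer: -2947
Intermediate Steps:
(-1665 + 338) + (-890 - 1*730) = -1327 + (-890 - 730) = -1327 - 1620 = -2947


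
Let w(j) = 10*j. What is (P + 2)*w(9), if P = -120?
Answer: -10620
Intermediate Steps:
(P + 2)*w(9) = (-120 + 2)*(10*9) = -118*90 = -10620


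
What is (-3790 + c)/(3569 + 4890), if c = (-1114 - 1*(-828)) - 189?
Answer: -4265/8459 ≈ -0.50420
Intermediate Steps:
c = -475 (c = (-1114 + 828) - 189 = -286 - 189 = -475)
(-3790 + c)/(3569 + 4890) = (-3790 - 475)/(3569 + 4890) = -4265/8459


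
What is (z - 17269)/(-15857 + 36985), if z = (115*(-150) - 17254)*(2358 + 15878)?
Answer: -629232213/21128 ≈ -29782.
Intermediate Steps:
z = -629214944 (z = (-17250 - 17254)*18236 = -34504*18236 = -629214944)
(z - 17269)/(-15857 + 36985) = (-629214944 - 17269)/(-15857 + 36985) = -629232213/21128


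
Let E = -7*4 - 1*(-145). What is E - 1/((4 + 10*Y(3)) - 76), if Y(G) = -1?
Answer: 9595/82 ≈ 117.01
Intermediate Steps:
E = 117 (E = -28 + 145 = 117)
E - 1/((4 + 10*Y(3)) - 76) = 117 - 1/((4 + 10*(-1)) - 76) = 117 - 1/((4 - 10) - 76) = 117 - 1/(-6 - 76) = 117 - 1/(-82) = 117 - 1*(-1/82) = 117 + 1/82 = 9595/82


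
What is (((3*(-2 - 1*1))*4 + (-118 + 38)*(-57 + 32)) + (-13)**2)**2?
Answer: 4549689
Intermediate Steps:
(((3*(-2 - 1*1))*4 + (-118 + 38)*(-57 + 32)) + (-13)**2)**2 = (((3*(-2 - 1))*4 - 80*(-25)) + 169)**2 = (((3*(-3))*4 + 2000) + 169)**2 = ((-9*4 + 2000) + 169)**2 = ((-36 + 2000) + 169)**2 = (1964 + 169)**2 = 2133**2 = 4549689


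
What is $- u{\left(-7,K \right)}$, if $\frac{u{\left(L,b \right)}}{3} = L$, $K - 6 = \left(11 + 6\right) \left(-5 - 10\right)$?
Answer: $21$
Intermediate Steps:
$K = -249$ ($K = 6 + \left(11 + 6\right) \left(-5 - 10\right) = 6 + 17 \left(-15\right) = 6 - 255 = -249$)
$u{\left(L,b \right)} = 3 L$
$- u{\left(-7,K \right)} = - 3 \left(-7\right) = \left(-1\right) \left(-21\right) = 21$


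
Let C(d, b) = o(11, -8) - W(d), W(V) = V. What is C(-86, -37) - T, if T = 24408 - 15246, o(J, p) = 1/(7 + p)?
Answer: -9077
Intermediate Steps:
C(d, b) = -1 - d (C(d, b) = 1/(7 - 8) - d = 1/(-1) - d = -1 - d)
T = 9162
C(-86, -37) - T = (-1 - 1*(-86)) - 1*9162 = (-1 + 86) - 9162 = 85 - 9162 = -9077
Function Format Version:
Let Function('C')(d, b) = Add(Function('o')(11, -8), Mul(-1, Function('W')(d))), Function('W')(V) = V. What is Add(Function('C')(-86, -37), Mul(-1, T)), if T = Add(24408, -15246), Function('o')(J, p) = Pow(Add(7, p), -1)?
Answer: -9077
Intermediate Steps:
Function('C')(d, b) = Add(-1, Mul(-1, d)) (Function('C')(d, b) = Add(Pow(Add(7, -8), -1), Mul(-1, d)) = Add(Pow(-1, -1), Mul(-1, d)) = Add(-1, Mul(-1, d)))
T = 9162
Add(Function('C')(-86, -37), Mul(-1, T)) = Add(Add(-1, Mul(-1, -86)), Mul(-1, 9162)) = Add(Add(-1, 86), -9162) = Add(85, -9162) = -9077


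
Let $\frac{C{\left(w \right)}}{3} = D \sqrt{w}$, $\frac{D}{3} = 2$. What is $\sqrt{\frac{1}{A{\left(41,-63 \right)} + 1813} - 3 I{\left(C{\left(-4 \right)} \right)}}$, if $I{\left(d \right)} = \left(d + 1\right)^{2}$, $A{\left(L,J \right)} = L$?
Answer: $\frac{\sqrt{1483774946 - 82495584 i}}{618} \approx 62.354 - 1.732 i$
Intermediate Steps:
$D = 6$ ($D = 3 \cdot 2 = 6$)
$C{\left(w \right)} = 18 \sqrt{w}$ ($C{\left(w \right)} = 3 \cdot 6 \sqrt{w} = 18 \sqrt{w}$)
$I{\left(d \right)} = \left(1 + d\right)^{2}$
$\sqrt{\frac{1}{A{\left(41,-63 \right)} + 1813} - 3 I{\left(C{\left(-4 \right)} \right)}} = \sqrt{\frac{1}{41 + 1813} - 3 \left(1 + 18 \sqrt{-4}\right)^{2}} = \sqrt{\frac{1}{1854} - 3 \left(1 + 18 \cdot 2 i\right)^{2}} = \sqrt{\frac{1}{1854} - 3 \left(1 + 36 i\right)^{2}}$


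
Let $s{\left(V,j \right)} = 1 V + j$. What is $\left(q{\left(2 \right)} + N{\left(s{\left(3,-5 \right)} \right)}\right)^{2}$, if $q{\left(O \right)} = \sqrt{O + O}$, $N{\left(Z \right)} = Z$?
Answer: $0$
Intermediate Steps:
$s{\left(V,j \right)} = V + j$
$q{\left(O \right)} = \sqrt{2} \sqrt{O}$ ($q{\left(O \right)} = \sqrt{2 O} = \sqrt{2} \sqrt{O}$)
$\left(q{\left(2 \right)} + N{\left(s{\left(3,-5 \right)} \right)}\right)^{2} = \left(\sqrt{2} \sqrt{2} + \left(3 - 5\right)\right)^{2} = \left(2 - 2\right)^{2} = 0^{2} = 0$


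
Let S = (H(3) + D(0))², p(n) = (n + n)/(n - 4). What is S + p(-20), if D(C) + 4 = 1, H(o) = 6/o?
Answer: 8/3 ≈ 2.6667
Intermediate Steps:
D(C) = -3 (D(C) = -4 + 1 = -3)
p(n) = 2*n/(-4 + n) (p(n) = (2*n)/(-4 + n) = 2*n/(-4 + n))
S = 1 (S = (6/3 - 3)² = (6*(⅓) - 3)² = (2 - 3)² = (-1)² = 1)
S + p(-20) = 1 + 2*(-20)/(-4 - 20) = 1 + 2*(-20)/(-24) = 1 + 2*(-20)*(-1/24) = 1 + 5/3 = 8/3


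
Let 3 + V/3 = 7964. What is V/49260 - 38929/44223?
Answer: -287154877/726141660 ≈ -0.39545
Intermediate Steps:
V = 23883 (V = -9 + 3*7964 = -9 + 23892 = 23883)
V/49260 - 38929/44223 = 23883/49260 - 38929/44223 = 23883*(1/49260) - 38929*1/44223 = 7961/16420 - 38929/44223 = -287154877/726141660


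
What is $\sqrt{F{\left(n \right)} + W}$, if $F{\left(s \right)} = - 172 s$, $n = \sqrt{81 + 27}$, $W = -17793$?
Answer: $\sqrt{-17793 - 1032 \sqrt{3}} \approx 139.93 i$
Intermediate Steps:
$n = 6 \sqrt{3}$ ($n = \sqrt{108} = 6 \sqrt{3} \approx 10.392$)
$\sqrt{F{\left(n \right)} + W} = \sqrt{- 172 \cdot 6 \sqrt{3} - 17793} = \sqrt{- 1032 \sqrt{3} - 17793} = \sqrt{-17793 - 1032 \sqrt{3}}$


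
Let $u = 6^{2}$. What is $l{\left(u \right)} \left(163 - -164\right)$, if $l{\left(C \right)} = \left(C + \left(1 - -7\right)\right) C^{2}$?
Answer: $18646848$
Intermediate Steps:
$u = 36$
$l{\left(C \right)} = C^{2} \left(8 + C\right)$ ($l{\left(C \right)} = \left(C + \left(1 + 7\right)\right) C^{2} = \left(C + 8\right) C^{2} = \left(8 + C\right) C^{2} = C^{2} \left(8 + C\right)$)
$l{\left(u \right)} \left(163 - -164\right) = 36^{2} \left(8 + 36\right) \left(163 - -164\right) = 1296 \cdot 44 \left(163 + 164\right) = 57024 \cdot 327 = 18646848$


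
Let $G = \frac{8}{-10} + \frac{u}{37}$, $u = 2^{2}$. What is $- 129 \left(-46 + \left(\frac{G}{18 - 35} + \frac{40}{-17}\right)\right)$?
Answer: $\frac{19600518}{3145} \approx 6232.3$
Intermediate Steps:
$u = 4$
$G = - \frac{128}{185}$ ($G = \frac{8}{-10} + \frac{4}{37} = 8 \left(- \frac{1}{10}\right) + 4 \cdot \frac{1}{37} = - \frac{4}{5} + \frac{4}{37} = - \frac{128}{185} \approx -0.69189$)
$- 129 \left(-46 + \left(\frac{G}{18 - 35} + \frac{40}{-17}\right)\right) = - 129 \left(-46 - \left(\frac{40}{17} + \frac{128}{185 \left(18 - 35\right)}\right)\right) = - 129 \left(-46 - \left(\frac{40}{17} + \frac{128}{185 \left(-17\right)}\right)\right) = - 129 \left(-46 - \frac{7272}{3145}\right) = \left(-129\right) \left(- \frac{151942}{3145}\right) = \frac{19600518}{3145}$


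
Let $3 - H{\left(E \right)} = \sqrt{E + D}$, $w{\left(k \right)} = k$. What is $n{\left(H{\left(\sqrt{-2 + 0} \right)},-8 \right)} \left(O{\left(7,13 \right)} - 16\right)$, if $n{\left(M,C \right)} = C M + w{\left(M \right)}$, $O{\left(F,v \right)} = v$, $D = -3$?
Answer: $63 - 21 \sqrt{-3 + i \sqrt{2}} \approx 54.644 - 37.32 i$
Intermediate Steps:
$H{\left(E \right)} = 3 - \sqrt{-3 + E}$ ($H{\left(E \right)} = 3 - \sqrt{E - 3} = 3 - \sqrt{-3 + E}$)
$n{\left(M,C \right)} = M + C M$ ($n{\left(M,C \right)} = C M + M = M + C M$)
$n{\left(H{\left(\sqrt{-2 + 0} \right)},-8 \right)} \left(O{\left(7,13 \right)} - 16\right) = \left(3 - \sqrt{-3 + \sqrt{-2 + 0}}\right) \left(1 - 8\right) \left(13 - 16\right) = \left(3 - \sqrt{-3 + \sqrt{-2}}\right) \left(-7\right) \left(-3\right) = \left(3 - \sqrt{-3 + i \sqrt{2}}\right) \left(-7\right) \left(-3\right) = \left(-21 + 7 \sqrt{-3 + i \sqrt{2}}\right) \left(-3\right) = 63 - 21 \sqrt{-3 + i \sqrt{2}}$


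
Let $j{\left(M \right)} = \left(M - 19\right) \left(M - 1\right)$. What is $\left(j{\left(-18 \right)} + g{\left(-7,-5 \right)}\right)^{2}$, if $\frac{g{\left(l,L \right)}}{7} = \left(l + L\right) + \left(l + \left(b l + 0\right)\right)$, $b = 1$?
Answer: $271441$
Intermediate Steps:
$j{\left(M \right)} = \left(-1 + M\right) \left(-19 + M\right)$ ($j{\left(M \right)} = \left(-19 + M\right) \left(-1 + M\right) = \left(-1 + M\right) \left(-19 + M\right)$)
$g{\left(l,L \right)} = 7 L + 21 l$ ($g{\left(l,L \right)} = 7 \left(\left(l + L\right) + \left(l + \left(1 l + 0\right)\right)\right) = 7 \left(\left(L + l\right) + \left(l + \left(l + 0\right)\right)\right) = 7 \left(\left(L + l\right) + \left(l + l\right)\right) = 7 \left(\left(L + l\right) + 2 l\right) = 7 \left(L + 3 l\right) = 7 L + 21 l$)
$\left(j{\left(-18 \right)} + g{\left(-7,-5 \right)}\right)^{2} = \left(\left(19 + \left(-18\right)^{2} - -360\right) + \left(7 \left(-5\right) + 21 \left(-7\right)\right)\right)^{2} = \left(\left(19 + 324 + 360\right) - 182\right)^{2} = \left(703 - 182\right)^{2} = 521^{2} = 271441$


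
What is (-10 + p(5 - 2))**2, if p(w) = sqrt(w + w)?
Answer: (10 - sqrt(6))**2 ≈ 57.010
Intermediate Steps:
p(w) = sqrt(2)*sqrt(w) (p(w) = sqrt(2*w) = sqrt(2)*sqrt(w))
(-10 + p(5 - 2))**2 = (-10 + sqrt(2)*sqrt(5 - 2))**2 = (-10 + sqrt(2)*sqrt(3))**2 = (-10 + sqrt(6))**2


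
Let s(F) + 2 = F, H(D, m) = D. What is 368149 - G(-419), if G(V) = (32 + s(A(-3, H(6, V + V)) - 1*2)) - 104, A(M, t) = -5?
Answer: 368230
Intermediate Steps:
s(F) = -2 + F
G(V) = -81 (G(V) = (32 + (-2 + (-5 - 1*2))) - 104 = (32 + (-2 + (-5 - 2))) - 104 = (32 + (-2 - 7)) - 104 = (32 - 9) - 104 = 23 - 104 = -81)
368149 - G(-419) = 368149 - 1*(-81) = 368149 + 81 = 368230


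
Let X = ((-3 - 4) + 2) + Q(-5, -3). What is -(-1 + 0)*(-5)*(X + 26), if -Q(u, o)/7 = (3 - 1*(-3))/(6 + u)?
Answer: 105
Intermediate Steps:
Q(u, o) = -42/(6 + u) (Q(u, o) = -7*(3 - 1*(-3))/(6 + u) = -7*(3 + 3)/(6 + u) = -42/(6 + u))
X = -47 (X = ((-3 - 4) + 2) - 42/(6 - 5) = (-7 + 2) - 42/1 = -5 - 42*1 = -5 - 42 = -47)
-(-1 + 0)*(-5)*(X + 26) = -(-1 + 0)*(-5)*(-47 + 26) = -(-1*(-5))*(-21) = -5*(-21) = -1*(-105) = 105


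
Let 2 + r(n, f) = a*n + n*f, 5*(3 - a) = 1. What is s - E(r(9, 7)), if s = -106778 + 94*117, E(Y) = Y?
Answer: -479331/5 ≈ -95866.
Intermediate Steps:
a = 14/5 (a = 3 - ⅕*1 = 3 - ⅕ = 14/5 ≈ 2.8000)
r(n, f) = -2 + 14*n/5 + f*n (r(n, f) = -2 + (14*n/5 + n*f) = -2 + (14*n/5 + f*n) = -2 + 14*n/5 + f*n)
s = -95780 (s = -106778 + 10998 = -95780)
s - E(r(9, 7)) = -95780 - (-2 + (14/5)*9 + 7*9) = -95780 - (-2 + 126/5 + 63) = -95780 - 1*431/5 = -95780 - 431/5 = -479331/5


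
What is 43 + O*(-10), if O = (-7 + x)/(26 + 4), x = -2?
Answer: 46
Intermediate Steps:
O = -3/10 (O = (-7 - 2)/(26 + 4) = -9/30 = -9*1/30 = -3/10 ≈ -0.30000)
43 + O*(-10) = 43 - 3/10*(-10) = 43 + 3 = 46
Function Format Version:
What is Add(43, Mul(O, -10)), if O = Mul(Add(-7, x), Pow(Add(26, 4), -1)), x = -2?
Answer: 46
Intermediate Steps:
O = Rational(-3, 10) (O = Mul(Add(-7, -2), Pow(Add(26, 4), -1)) = Mul(-9, Pow(30, -1)) = Mul(-9, Rational(1, 30)) = Rational(-3, 10) ≈ -0.30000)
Add(43, Mul(O, -10)) = Add(43, Mul(Rational(-3, 10), -10)) = Add(43, 3) = 46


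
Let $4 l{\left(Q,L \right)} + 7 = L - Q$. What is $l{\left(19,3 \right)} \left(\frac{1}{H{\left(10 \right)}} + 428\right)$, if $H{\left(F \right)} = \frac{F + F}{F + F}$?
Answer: $- \frac{9867}{4} \approx -2466.8$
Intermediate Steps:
$l{\left(Q,L \right)} = - \frac{7}{4} - \frac{Q}{4} + \frac{L}{4}$ ($l{\left(Q,L \right)} = - \frac{7}{4} + \frac{L - Q}{4} = - \frac{7}{4} + \left(- \frac{Q}{4} + \frac{L}{4}\right) = - \frac{7}{4} - \frac{Q}{4} + \frac{L}{4}$)
$H{\left(F \right)} = 1$ ($H{\left(F \right)} = \frac{2 F}{2 F} = 2 F \frac{1}{2 F} = 1$)
$l{\left(19,3 \right)} \left(\frac{1}{H{\left(10 \right)}} + 428\right) = \left(- \frac{7}{4} - \frac{19}{4} + \frac{1}{4} \cdot 3\right) \left(1^{-1} + 428\right) = \left(- \frac{7}{4} - \frac{19}{4} + \frac{3}{4}\right) \left(1 + 428\right) = \left(- \frac{23}{4}\right) 429 = - \frac{9867}{4}$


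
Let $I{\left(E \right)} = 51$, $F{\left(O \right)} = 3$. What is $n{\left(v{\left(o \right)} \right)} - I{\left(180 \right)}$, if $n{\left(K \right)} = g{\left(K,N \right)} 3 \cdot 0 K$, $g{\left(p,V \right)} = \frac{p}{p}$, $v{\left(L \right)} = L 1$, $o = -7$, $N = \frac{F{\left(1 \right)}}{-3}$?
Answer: $-51$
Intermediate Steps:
$N = -1$ ($N = \frac{3}{-3} = 3 \left(- \frac{1}{3}\right) = -1$)
$v{\left(L \right)} = L$
$g{\left(p,V \right)} = 1$
$n{\left(K \right)} = 0$ ($n{\left(K \right)} = 1 \cdot 3 \cdot 0 K = 1 \cdot 0 K = 0 K = 0$)
$n{\left(v{\left(o \right)} \right)} - I{\left(180 \right)} = 0 - 51 = -51$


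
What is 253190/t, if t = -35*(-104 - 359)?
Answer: 7234/463 ≈ 15.624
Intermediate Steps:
t = 16205 (t = -35*(-463) = 16205)
253190/t = 253190/16205 = 253190*(1/16205) = 7234/463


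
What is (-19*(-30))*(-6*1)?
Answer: -3420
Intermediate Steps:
(-19*(-30))*(-6*1) = 570*(-6) = -3420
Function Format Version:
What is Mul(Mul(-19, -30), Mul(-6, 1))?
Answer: -3420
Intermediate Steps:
Mul(Mul(-19, -30), Mul(-6, 1)) = Mul(570, -6) = -3420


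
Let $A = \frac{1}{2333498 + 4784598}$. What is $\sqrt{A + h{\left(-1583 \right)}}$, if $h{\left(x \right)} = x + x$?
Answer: $\frac{i \sqrt{10025790139934735}}{1779524} \approx 56.267 i$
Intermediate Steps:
$h{\left(x \right)} = 2 x$
$A = \frac{1}{7118096} \approx 1.4049 \cdot 10^{-7}$
$\sqrt{A + h{\left(-1583 \right)}} = \sqrt{\frac{1}{7118096} + 2 \left(-1583\right)} = \sqrt{\frac{1}{7118096} - 3166} = \sqrt{- \frac{22535891935}{7118096}} = \frac{i \sqrt{10025790139934735}}{1779524}$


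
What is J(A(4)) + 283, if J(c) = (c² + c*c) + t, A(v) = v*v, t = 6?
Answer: 801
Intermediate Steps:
A(v) = v²
J(c) = 6 + 2*c² (J(c) = (c² + c*c) + 6 = (c² + c²) + 6 = 2*c² + 6 = 6 + 2*c²)
J(A(4)) + 283 = (6 + 2*(4²)²) + 283 = (6 + 2*16²) + 283 = (6 + 2*256) + 283 = (6 + 512) + 283 = 518 + 283 = 801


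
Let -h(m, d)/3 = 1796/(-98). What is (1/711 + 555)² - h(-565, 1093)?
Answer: 7628618992990/24770529 ≈ 3.0797e+5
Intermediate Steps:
h(m, d) = 2694/49 (h(m, d) = -5388/(-98) = -5388*(-1)/98 = -3*(-898/49) = 2694/49)
(1/711 + 555)² - h(-565, 1093) = (1/711 + 555)² - 1*2694/49 = (1/711 + 555)² - 2694/49 = (394606/711)² - 2694/49 = 155713895236/505521 - 2694/49 = 7628618992990/24770529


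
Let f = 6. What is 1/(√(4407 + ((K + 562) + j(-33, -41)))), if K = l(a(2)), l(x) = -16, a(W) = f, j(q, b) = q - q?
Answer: √4953/4953 ≈ 0.014209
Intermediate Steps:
j(q, b) = 0
a(W) = 6
K = -16
1/(√(4407 + ((K + 562) + j(-33, -41)))) = 1/(√(4407 + ((-16 + 562) + 0))) = 1/(√(4407 + (546 + 0))) = 1/(√(4407 + 546)) = 1/(√4953) = √4953/4953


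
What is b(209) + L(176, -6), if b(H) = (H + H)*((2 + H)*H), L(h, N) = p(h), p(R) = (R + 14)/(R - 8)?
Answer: 1548404183/84 ≈ 1.8433e+7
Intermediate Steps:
p(R) = (14 + R)/(-8 + R)
L(h, N) = (14 + h)/(-8 + h)
b(H) = 2*H²*(2 + H) (b(H) = (2*H)*(H*(2 + H)) = 2*H²*(2 + H))
b(209) + L(176, -6) = 2*209²*(2 + 209) + (14 + 176)/(-8 + 176) = 2*43681*211 + 190/168 = 18433382 + (1/168)*190 = 18433382 + 95/84 = 1548404183/84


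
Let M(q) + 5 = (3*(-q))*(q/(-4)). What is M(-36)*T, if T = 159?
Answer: 153753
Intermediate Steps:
M(q) = -5 + 3*q**2/4 (M(q) = -5 + (3*(-q))*(q/(-4)) = -5 + (-3*q)*(q*(-1/4)) = -5 + (-3*q)*(-q/4) = -5 + 3*q**2/4)
M(-36)*T = (-5 + (3/4)*(-36)**2)*159 = (-5 + (3/4)*1296)*159 = (-5 + 972)*159 = 967*159 = 153753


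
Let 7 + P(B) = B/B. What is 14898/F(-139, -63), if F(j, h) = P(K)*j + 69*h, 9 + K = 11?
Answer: -4966/1171 ≈ -4.2408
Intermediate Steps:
K = 2 (K = -9 + 11 = 2)
P(B) = -6 (P(B) = -7 + B/B = -7 + 1 = -6)
F(j, h) = -6*j + 69*h
14898/F(-139, -63) = 14898/(-6*(-139) + 69*(-63)) = 14898/(834 - 4347) = 14898/(-3513) = 14898*(-1/3513) = -4966/1171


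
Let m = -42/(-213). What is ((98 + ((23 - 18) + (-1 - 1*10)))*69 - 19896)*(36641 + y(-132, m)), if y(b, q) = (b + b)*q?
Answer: -35195197620/71 ≈ -4.9571e+8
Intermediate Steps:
m = 14/71 (m = -42*(-1/213) = 14/71 ≈ 0.19718)
y(b, q) = 2*b*q (y(b, q) = (2*b)*q = 2*b*q)
((98 + ((23 - 18) + (-1 - 1*10)))*69 - 19896)*(36641 + y(-132, m)) = ((98 + ((23 - 18) + (-1 - 1*10)))*69 - 19896)*(36641 + 2*(-132)*(14/71)) = ((98 + (5 + (-1 - 10)))*69 - 19896)*(36641 - 3696/71) = ((98 + (5 - 11))*69 - 19896)*(2597815/71) = ((98 - 6)*69 - 19896)*(2597815/71) = (92*69 - 19896)*(2597815/71) = (6348 - 19896)*(2597815/71) = -13548*2597815/71 = -35195197620/71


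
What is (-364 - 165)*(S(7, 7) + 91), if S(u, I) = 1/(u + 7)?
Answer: -674475/14 ≈ -48177.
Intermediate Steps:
S(u, I) = 1/(7 + u)
(-364 - 165)*(S(7, 7) + 91) = (-364 - 165)*(1/(7 + 7) + 91) = -529*(1/14 + 91) = -529*1275/14 = -674475/14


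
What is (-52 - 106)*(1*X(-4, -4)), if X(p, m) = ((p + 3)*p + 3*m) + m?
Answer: 1896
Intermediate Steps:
X(p, m) = 4*m + p*(3 + p) (X(p, m) = ((3 + p)*p + 3*m) + m = (p*(3 + p) + 3*m) + m = (3*m + p*(3 + p)) + m = 4*m + p*(3 + p))
(-52 - 106)*(1*X(-4, -4)) = (-52 - 106)*(1*((-4)² + 3*(-4) + 4*(-4))) = -158*(16 - 12 - 16) = -158*(-12) = 1896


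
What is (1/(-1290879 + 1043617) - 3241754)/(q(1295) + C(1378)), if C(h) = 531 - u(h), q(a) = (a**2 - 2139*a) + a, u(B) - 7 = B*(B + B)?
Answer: 801562577549/1208846362398 ≈ 0.66308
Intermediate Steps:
u(B) = 7 + 2*B**2 (u(B) = 7 + B*(B + B) = 7 + B*(2*B) = 7 + 2*B**2)
q(a) = a**2 - 2138*a
C(h) = 524 - 2*h**2 (C(h) = 531 - (7 + 2*h**2) = 531 + (-7 - 2*h**2) = 524 - 2*h**2)
(1/(-1290879 + 1043617) - 3241754)/(q(1295) + C(1378)) = (1/(-1290879 + 1043617) - 3241754)/(1295*(-2138 + 1295) + (524 - 2*1378**2)) = (1/(-247262) - 3241754)/(1295*(-843) + (524 - 2*1898884)) = (-1/247262 - 3241754)/(-1091685 + (524 - 3797768)) = -801562577549/(247262*(-1091685 - 3797244)) = -801562577549/247262/(-4888929) = -801562577549/247262*(-1/4888929) = 801562577549/1208846362398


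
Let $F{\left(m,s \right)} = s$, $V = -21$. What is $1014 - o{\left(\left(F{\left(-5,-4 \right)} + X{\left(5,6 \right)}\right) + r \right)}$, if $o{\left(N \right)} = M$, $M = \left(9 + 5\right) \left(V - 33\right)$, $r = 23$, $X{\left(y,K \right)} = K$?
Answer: $1770$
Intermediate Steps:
$M = -756$ ($M = \left(9 + 5\right) \left(-21 - 33\right) = 14 \left(-54\right) = -756$)
$o{\left(N \right)} = -756$
$1014 - o{\left(\left(F{\left(-5,-4 \right)} + X{\left(5,6 \right)}\right) + r \right)} = 1014 - -756 = 1014 + 756 = 1770$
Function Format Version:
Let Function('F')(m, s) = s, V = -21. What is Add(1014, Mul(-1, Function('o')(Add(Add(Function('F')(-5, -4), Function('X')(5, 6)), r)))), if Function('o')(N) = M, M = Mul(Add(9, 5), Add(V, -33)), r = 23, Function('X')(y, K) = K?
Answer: 1770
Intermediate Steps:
M = -756 (M = Mul(Add(9, 5), Add(-21, -33)) = Mul(14, -54) = -756)
Function('o')(N) = -756
Add(1014, Mul(-1, Function('o')(Add(Add(Function('F')(-5, -4), Function('X')(5, 6)), r)))) = Add(1014, Mul(-1, -756)) = Add(1014, 756) = 1770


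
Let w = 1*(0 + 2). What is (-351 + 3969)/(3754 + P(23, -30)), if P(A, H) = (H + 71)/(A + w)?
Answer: 30150/31297 ≈ 0.96335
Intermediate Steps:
w = 2 (w = 1*2 = 2)
P(A, H) = (71 + H)/(2 + A) (P(A, H) = (H + 71)/(A + 2) = (71 + H)/(2 + A))
(-351 + 3969)/(3754 + P(23, -30)) = (-351 + 3969)/(3754 + (71 - 30)/(2 + 23)) = 3618/(3754 + 41/25) = 3618/(93891/25) = 3618*(25/93891) = 30150/31297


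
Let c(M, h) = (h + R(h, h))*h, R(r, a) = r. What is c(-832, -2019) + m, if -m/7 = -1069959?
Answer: 15642435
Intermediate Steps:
m = 7489713 (m = -7*(-1069959) = 7489713)
c(M, h) = 2*h² (c(M, h) = (h + h)*h = (2*h)*h = 2*h²)
c(-832, -2019) + m = 2*(-2019)² + 7489713 = 2*4076361 + 7489713 = 8152722 + 7489713 = 15642435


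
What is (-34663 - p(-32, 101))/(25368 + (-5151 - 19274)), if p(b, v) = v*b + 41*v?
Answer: -35572/943 ≈ -37.722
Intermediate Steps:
p(b, v) = 41*v + b*v (p(b, v) = b*v + 41*v = 41*v + b*v)
(-34663 - p(-32, 101))/(25368 + (-5151 - 19274)) = (-34663 - 101*(41 - 32))/(25368 + (-5151 - 19274)) = (-34663 - 101*9)/(25368 - 24425) = (-34663 - 1*909)/943 = (-34663 - 909)*(1/943) = -35572*1/943 = -35572/943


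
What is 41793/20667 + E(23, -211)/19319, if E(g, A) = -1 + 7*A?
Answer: 258951047/133088591 ≈ 1.9457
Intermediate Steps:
41793/20667 + E(23, -211)/19319 = 41793/20667 + (-1 + 7*(-211))/19319 = 41793*(1/20667) + (-1 - 1477)*(1/19319) = 13931/6889 - 1478*1/19319 = 13931/6889 - 1478/19319 = 258951047/133088591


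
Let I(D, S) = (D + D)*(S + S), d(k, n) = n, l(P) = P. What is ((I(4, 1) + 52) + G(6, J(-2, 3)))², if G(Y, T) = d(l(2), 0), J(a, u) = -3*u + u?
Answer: 4624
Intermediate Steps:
J(a, u) = -2*u
I(D, S) = 4*D*S (I(D, S) = (2*D)*(2*S) = 4*D*S)
G(Y, T) = 0
((I(4, 1) + 52) + G(6, J(-2, 3)))² = ((4*4*1 + 52) + 0)² = ((16 + 52) + 0)² = (68 + 0)² = 68² = 4624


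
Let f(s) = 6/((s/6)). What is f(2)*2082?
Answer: 37476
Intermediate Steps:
f(s) = 36/s (f(s) = 6/((s*(⅙))) = 6/((s/6)) = 6*(6/s) = 36/s)
f(2)*2082 = (36/2)*2082 = (36*(½))*2082 = 18*2082 = 37476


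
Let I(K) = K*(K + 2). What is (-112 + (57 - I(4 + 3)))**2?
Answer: 13924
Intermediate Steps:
I(K) = K*(2 + K)
(-112 + (57 - I(4 + 3)))**2 = (-112 + (57 - (4 + 3)*(2 + (4 + 3))))**2 = (-112 + (57 - 7*(2 + 7)))**2 = (-112 + (57 - 7*9))**2 = (-112 + (57 - 1*63))**2 = (-112 + (57 - 63))**2 = (-112 - 6)**2 = (-118)**2 = 13924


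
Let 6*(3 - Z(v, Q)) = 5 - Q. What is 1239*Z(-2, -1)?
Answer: 2478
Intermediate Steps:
Z(v, Q) = 13/6 + Q/6 (Z(v, Q) = 3 - (5 - Q)/6 = 3 + (-⅚ + Q/6) = 13/6 + Q/6)
1239*Z(-2, -1) = 1239*(13/6 + (⅙)*(-1)) = 1239*(13/6 - ⅙) = 1239*2 = 2478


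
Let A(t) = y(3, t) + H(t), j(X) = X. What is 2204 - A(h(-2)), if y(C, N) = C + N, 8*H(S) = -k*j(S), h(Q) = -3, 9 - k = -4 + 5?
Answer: 2201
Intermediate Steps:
k = 8 (k = 9 - (-4 + 5) = 9 - 1*1 = 9 - 1 = 8)
H(S) = -S (H(S) = (-8*S)/8 = -S)
A(t) = 3 (A(t) = (3 + t) - t = 3)
2204 - A(h(-2)) = 2204 - 1*3 = 2204 - 3 = 2201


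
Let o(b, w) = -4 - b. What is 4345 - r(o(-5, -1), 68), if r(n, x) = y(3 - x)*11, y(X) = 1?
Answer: 4334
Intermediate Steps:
r(n, x) = 11 (r(n, x) = 1*11 = 11)
4345 - r(o(-5, -1), 68) = 4345 - 1*11 = 4345 - 11 = 4334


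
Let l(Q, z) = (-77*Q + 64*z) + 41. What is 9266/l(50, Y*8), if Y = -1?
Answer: -9266/4321 ≈ -2.1444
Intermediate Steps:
l(Q, z) = 41 - 77*Q + 64*z
9266/l(50, Y*8) = 9266/(41 - 77*50 + 64*(-1*8)) = 9266/(41 - 3850 + 64*(-8)) = 9266/(41 - 3850 - 512) = 9266/(-4321) = 9266*(-1/4321) = -9266/4321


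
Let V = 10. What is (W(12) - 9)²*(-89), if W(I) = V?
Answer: -89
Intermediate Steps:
W(I) = 10
(W(12) - 9)²*(-89) = (10 - 9)²*(-89) = 1²*(-89) = 1*(-89) = -89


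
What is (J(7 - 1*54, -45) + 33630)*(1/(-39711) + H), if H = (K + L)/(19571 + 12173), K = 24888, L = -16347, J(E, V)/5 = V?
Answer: 121816866595/13554688 ≈ 8987.1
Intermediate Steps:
J(E, V) = 5*V
H = 8541/31744 (H = (24888 - 16347)/(19571 + 12173) = 8541/31744 ≈ 0.26906)
(J(7 - 1*54, -45) + 33630)*(1/(-39711) + H) = (5*(-45) + 33630)*(1/(-39711) + 8541/31744) = (-225 + 33630)*(-1/39711 + 8541/31744) = 33405*(10939997/40664064) = 121816866595/13554688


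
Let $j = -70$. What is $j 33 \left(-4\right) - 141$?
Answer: $9099$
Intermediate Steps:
$j 33 \left(-4\right) - 141 = - 70 \cdot 33 \left(-4\right) - 141 = \left(-70\right) \left(-132\right) - 141 = 9240 - 141 = 9099$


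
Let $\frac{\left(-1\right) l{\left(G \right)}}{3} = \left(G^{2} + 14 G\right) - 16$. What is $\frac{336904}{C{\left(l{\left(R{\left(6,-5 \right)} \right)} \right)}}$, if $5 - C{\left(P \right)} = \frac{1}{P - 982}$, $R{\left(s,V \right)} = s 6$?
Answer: $\frac{92780432}{1377} \approx 67379.0$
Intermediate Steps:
$R{\left(s,V \right)} = 6 s$
$l{\left(G \right)} = 48 - 42 G - 3 G^{2}$ ($l{\left(G \right)} = - 3 \left(\left(G^{2} + 14 G\right) - 16\right) = - 3 \left(-16 + G^{2} + 14 G\right) = 48 - 42 G - 3 G^{2}$)
$C{\left(P \right)} = 5 - \frac{1}{-982 + P}$ ($C{\left(P \right)} = 5 - \frac{1}{P - 982} = 5 - \frac{1}{-982 + P}$)
$\frac{336904}{C{\left(l{\left(R{\left(6,-5 \right)} \right)} \right)}} = \frac{336904}{\frac{1}{-982 - \left(-48 + 3888 + 42 \cdot 6 \cdot 6\right)} \left(-4911 + 5 \left(48 - 42 \cdot 6 \cdot 6 - 3 \left(6 \cdot 6\right)^{2}\right)\right)} = \frac{336904}{\frac{1}{-982 - \left(1464 + 3888\right)} \left(-4911 + 5 \left(48 - 1512 - 3 \cdot 36^{2}\right)\right)} = \frac{336904}{\frac{1}{-982 - 5352} \left(-4911 + 5 \left(48 - 1512 - 3888\right)\right)} = \frac{336904}{\frac{1}{-982 - 5352} \left(-4911 + 5 \left(-5352\right)\right)} = \frac{336904}{\frac{1}{-6334} \left(-4911 - 26760\right)} = \frac{336904}{\left(- \frac{1}{6334}\right) \left(-31671\right)} = \frac{336904}{\frac{31671}{6334}} = 336904 \cdot \frac{6334}{31671} = \frac{92780432}{1377}$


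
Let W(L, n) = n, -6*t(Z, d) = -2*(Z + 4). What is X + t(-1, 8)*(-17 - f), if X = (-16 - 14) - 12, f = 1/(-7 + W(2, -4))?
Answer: -648/11 ≈ -58.909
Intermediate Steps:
t(Z, d) = 4/3 + Z/3 (t(Z, d) = -(-1)*(Z + 4)/3 = -(-1)*(4 + Z)/3 = -(-8 - 2*Z)/6 = 4/3 + Z/3)
f = -1/11 (f = 1/(-7 - 4) = 1/(-11) = -1/11 ≈ -0.090909)
X = -42 (X = -30 - 12 = -42)
X + t(-1, 8)*(-17 - f) = -42 + (4/3 + (1/3)*(-1))*(-17 - 1*(-1/11)) = -42 + (4/3 - 1/3)*(-17 + 1/11) = -42 + 1*(-186/11) = -42 - 186/11 = -648/11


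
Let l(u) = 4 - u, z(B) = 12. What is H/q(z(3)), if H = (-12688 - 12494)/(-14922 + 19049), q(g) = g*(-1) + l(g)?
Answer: 12591/41270 ≈ 0.30509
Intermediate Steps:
q(g) = 4 - 2*g (q(g) = g*(-1) + (4 - g) = -g + (4 - g) = 4 - 2*g)
H = -25182/4127 ≈ -6.1018
H/q(z(3)) = -25182/(4127*(4 - 2*12)) = -25182/(4127*(4 - 24)) = -25182/4127/(-20) = -25182/4127*(-1/20) = 12591/41270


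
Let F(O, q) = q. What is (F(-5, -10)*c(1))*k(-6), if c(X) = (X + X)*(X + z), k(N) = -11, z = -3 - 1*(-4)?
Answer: 440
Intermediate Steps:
z = 1 (z = -3 + 4 = 1)
c(X) = 2*X*(1 + X) (c(X) = (X + X)*(X + 1) = (2*X)*(1 + X) = 2*X*(1 + X))
(F(-5, -10)*c(1))*k(-6) = -20*(1 + 1)*(-11) = -20*2*(-11) = -10*4*(-11) = -40*(-11) = 440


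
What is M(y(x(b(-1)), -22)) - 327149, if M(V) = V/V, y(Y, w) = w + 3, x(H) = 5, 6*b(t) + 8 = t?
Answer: -327148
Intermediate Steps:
b(t) = -4/3 + t/6
y(Y, w) = 3 + w
M(V) = 1
M(y(x(b(-1)), -22)) - 327149 = 1 - 327149 = -327148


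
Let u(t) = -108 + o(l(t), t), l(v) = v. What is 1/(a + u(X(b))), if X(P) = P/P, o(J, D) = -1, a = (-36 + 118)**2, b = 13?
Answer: 1/6615 ≈ 0.00015117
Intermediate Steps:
a = 6724 (a = 82**2 = 6724)
X(P) = 1
u(t) = -109 (u(t) = -108 - 1 = -109)
1/(a + u(X(b))) = 1/(6724 - 109) = 1/6615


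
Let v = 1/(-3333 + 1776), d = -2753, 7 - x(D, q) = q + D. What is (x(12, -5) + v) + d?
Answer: -4286422/1557 ≈ -2753.0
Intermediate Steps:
x(D, q) = 7 - D - q (x(D, q) = 7 - (q + D) = 7 - (D + q) = 7 + (-D - q) = 7 - D - q)
v = -1/1557 (v = 1/(-1557) = -1/1557 ≈ -0.00064226)
(x(12, -5) + v) + d = ((7 - 1*12 - 1*(-5)) - 1/1557) - 2753 = ((7 - 12 + 5) - 1/1557) - 2753 = (0 - 1/1557) - 2753 = -1/1557 - 2753 = -4286422/1557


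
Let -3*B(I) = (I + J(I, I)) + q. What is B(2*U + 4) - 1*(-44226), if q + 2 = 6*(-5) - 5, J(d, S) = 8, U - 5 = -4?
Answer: 132701/3 ≈ 44234.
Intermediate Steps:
U = 1 (U = 5 - 4 = 1)
q = -37 (q = -2 + (6*(-5) - 5) = -2 + (-30 - 5) = -2 - 35 = -37)
B(I) = 29/3 - I/3 (B(I) = -((I + 8) - 37)/3 = -((8 + I) - 37)/3 = -(-29 + I)/3 = 29/3 - I/3)
B(2*U + 4) - 1*(-44226) = (29/3 - (2*1 + 4)/3) - 1*(-44226) = (29/3 - (2 + 4)/3) + 44226 = (29/3 - ⅓*6) + 44226 = (29/3 - 2) + 44226 = 23/3 + 44226 = 132701/3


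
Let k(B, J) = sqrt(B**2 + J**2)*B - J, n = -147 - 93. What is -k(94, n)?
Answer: -240 - 188*sqrt(16609) ≈ -24469.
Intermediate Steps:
n = -240
k(B, J) = -J + B*sqrt(B**2 + J**2) (k(B, J) = B*sqrt(B**2 + J**2) - J = -J + B*sqrt(B**2 + J**2))
-k(94, n) = -(-1*(-240) + 94*sqrt(94**2 + (-240)**2)) = -(240 + 94*sqrt(8836 + 57600)) = -(240 + 94*sqrt(66436)) = -(240 + 94*(2*sqrt(16609))) = -(240 + 188*sqrt(16609)) = -240 - 188*sqrt(16609)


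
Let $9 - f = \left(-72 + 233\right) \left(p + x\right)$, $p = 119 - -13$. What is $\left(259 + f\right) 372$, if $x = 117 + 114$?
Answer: $-21641100$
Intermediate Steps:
$x = 231$
$p = 132$ ($p = 119 + 13 = 132$)
$f = -58434$ ($f = 9 - \left(-72 + 233\right) \left(132 + 231\right) = 9 - 161 \cdot 363 = 9 - 58443 = -58434$)
$\left(259 + f\right) 372 = \left(259 - 58434\right) 372 = \left(-58175\right) 372 = -21641100$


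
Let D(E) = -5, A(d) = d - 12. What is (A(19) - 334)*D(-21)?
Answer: 1635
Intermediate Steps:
A(d) = -12 + d
(A(19) - 334)*D(-21) = ((-12 + 19) - 334)*(-5) = (7 - 334)*(-5) = -327*(-5) = 1635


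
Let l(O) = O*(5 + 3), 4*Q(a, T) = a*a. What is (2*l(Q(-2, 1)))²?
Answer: 256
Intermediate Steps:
Q(a, T) = a²/4 (Q(a, T) = (a*a)/4 = a²/4)
l(O) = 8*O (l(O) = O*8 = 8*O)
(2*l(Q(-2, 1)))² = (2*(8*((¼)*(-2)²)))² = (2*(8*((¼)*4)))² = (2*(8*1))² = (2*8)² = 16² = 256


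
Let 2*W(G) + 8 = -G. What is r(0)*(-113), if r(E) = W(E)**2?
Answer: -1808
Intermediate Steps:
W(G) = -4 - G/2 (W(G) = -4 + (-G)/2 = -4 - G/2)
r(E) = (-4 - E/2)**2
r(0)*(-113) = ((8 + 0)**2/4)*(-113) = ((1/4)*8**2)*(-113) = ((1/4)*64)*(-113) = 16*(-113) = -1808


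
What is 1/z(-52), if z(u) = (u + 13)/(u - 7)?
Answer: 59/39 ≈ 1.5128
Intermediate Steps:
z(u) = (13 + u)/(-7 + u)
1/z(-52) = 1/((13 - 52)/(-7 - 52)) = 1/(-39/(-59)) = 1/(-1/59*(-39)) = 1/(39/59) = 59/39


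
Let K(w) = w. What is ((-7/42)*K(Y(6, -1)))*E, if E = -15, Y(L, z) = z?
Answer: -5/2 ≈ -2.5000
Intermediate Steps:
((-7/42)*K(Y(6, -1)))*E = (-7/42*(-1))*(-15) = (-7*1/42*(-1))*(-15) = -⅙*(-1)*(-15) = (⅙)*(-15) = -5/2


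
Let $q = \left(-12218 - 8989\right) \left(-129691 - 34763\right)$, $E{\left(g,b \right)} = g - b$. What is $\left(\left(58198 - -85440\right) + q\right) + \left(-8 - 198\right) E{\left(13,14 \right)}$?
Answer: $3487719822$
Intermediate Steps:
$q = 3487575978$ ($q = \left(-21207\right) \left(-164454\right) = 3487575978$)
$\left(\left(58198 - -85440\right) + q\right) + \left(-8 - 198\right) E{\left(13,14 \right)} = \left(\left(58198 - -85440\right) + 3487575978\right) + \left(-8 - 198\right) \left(13 - 14\right) = \left(\left(58198 + 85440\right) + 3487575978\right) - 206 \left(13 - 14\right) = \left(143638 + 3487575978\right) - -206 = 3487719616 + 206 = 3487719822$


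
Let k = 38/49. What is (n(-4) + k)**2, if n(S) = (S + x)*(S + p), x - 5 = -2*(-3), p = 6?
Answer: 524176/2401 ≈ 218.32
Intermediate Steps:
k = 38/49 (k = 38*(1/49) = 38/49 ≈ 0.77551)
x = 11 (x = 5 - 2*(-3) = 5 + 6 = 11)
n(S) = (6 + S)*(11 + S) (n(S) = (S + 11)*(S + 6) = (11 + S)*(6 + S) = (6 + S)*(11 + S))
(n(-4) + k)**2 = ((66 + (-4)**2 + 17*(-4)) + 38/49)**2 = ((66 + 16 - 68) + 38/49)**2 = (14 + 38/49)**2 = (724/49)**2 = 524176/2401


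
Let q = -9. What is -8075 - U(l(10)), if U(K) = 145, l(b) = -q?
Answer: -8220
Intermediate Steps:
l(b) = 9 (l(b) = -1*(-9) = 9)
-8075 - U(l(10)) = -8075 - 1*145 = -8075 - 145 = -8220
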